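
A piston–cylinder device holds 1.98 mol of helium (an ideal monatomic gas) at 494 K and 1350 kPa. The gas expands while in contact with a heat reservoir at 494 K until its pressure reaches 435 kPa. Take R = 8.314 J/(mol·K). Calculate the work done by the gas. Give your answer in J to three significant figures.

W ≈ 9210 J

Isothermal process: W = nRT ln(V₂/V₁) = nRT ln(P₁/P₂).
W = (1.98)(8.314)(494) × ln(1350/435)
  = 8132 × ln(3.103) = 8132 × 1.133
W_by_gas = 9210 J.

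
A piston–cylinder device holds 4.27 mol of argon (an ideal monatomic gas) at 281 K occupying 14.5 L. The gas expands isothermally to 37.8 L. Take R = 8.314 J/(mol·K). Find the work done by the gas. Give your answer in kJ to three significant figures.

Isothermal: W = nRT ln(V₂/V₁).
W = (4.27)(8.314)(281) × ln(37.8/14.5)
  = 9976 × 0.9582
W_by_gas = 9558 J.

W ≈ 9.56 kJ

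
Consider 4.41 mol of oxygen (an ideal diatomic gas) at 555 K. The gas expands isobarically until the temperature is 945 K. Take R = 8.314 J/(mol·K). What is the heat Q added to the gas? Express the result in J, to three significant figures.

Q ≈ 50000 J

Isobaric: W = nRΔT = (4.41)(8.314)(390) = 14299 J.
ΔU = nCᵥΔT with Cᵥ = 5R/2: ΔU = (4.41)(20.79)(390) = 35748 J.
Q = ΔU + W = 35748 + 14299 = 50047 J.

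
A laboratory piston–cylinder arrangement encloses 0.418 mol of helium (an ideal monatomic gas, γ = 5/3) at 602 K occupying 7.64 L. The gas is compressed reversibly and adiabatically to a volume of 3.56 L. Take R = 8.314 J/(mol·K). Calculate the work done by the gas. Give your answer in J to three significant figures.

W ≈ -2080 J

Adiabatic: TV^(γ−1) = const with γ = 5/3.
T₂ = T₁ (V₁/V₂)^(γ−1) = 602 × (7.64/3.56)^0.667 = 602 × 1.664 = 1002 K.
W_by = nCᵥ(T₁ − T₂) = (0.418)(12.47)(602 − 1002) = -2083 J.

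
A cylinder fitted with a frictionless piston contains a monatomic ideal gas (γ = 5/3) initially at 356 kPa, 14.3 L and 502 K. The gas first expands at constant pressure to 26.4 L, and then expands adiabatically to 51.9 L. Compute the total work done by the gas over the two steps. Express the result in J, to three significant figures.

W_total ≈ 9420 J

Step 1 (isobaric): W = PΔV = (356 kPa)(26.4 − 14.3 L) = 4308 J.
After step 1: P = 356 kPa, V = 26.4 L, T = 926.8 K.
Step 2 (adiabatic): W = (P₁V₁ − P₂V₂)/(γ−1) = (9398 − 5989)/0.667 = 5114 J.
W_total = 4308 + 5114 = 9422 J.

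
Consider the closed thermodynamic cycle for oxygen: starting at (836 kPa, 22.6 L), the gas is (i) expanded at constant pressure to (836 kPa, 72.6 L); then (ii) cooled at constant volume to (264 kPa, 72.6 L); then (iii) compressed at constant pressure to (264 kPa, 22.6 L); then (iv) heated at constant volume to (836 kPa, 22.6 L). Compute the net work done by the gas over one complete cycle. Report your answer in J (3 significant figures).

Constant-volume legs do no work.
W(i) = (836)(72.6 − 22.6) = 41800 J; W(iii) = (264)(22.6 − 72.6) = -13200 J.
W_net = 41800 − 13200 = 28600 J (the clockwise enclosed area).

W_net ≈ 28600 J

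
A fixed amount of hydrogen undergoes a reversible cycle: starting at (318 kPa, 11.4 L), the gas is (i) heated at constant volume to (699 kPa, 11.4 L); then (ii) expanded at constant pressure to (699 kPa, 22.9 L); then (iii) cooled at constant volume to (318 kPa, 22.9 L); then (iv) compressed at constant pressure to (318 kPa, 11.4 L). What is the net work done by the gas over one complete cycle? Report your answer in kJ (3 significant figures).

W_net ≈ 4.38 kJ

Constant-volume legs do no work.
W(ii) = (699)(22.9 − 11.4) = 8038 J; W(iv) = (318)(11.4 − 22.9) = -3657 J.
W_net = 8038 − 3657 = 4382 J (the clockwise enclosed area).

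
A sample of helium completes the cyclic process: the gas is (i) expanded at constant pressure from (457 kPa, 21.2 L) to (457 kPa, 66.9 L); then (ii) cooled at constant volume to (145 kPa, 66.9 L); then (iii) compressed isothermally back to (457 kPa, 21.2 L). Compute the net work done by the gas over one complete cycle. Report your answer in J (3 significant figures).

W_net ≈ 9740 J

Leg (i): W = PΔV = (457)(66.9 − 21.2) = 20885 J.
Leg (ii): W = 0.
Leg (iii): W = PᵢVᵢ ln(V_f/Vᵢ) = (9700) ln(21.2/66.9) = -11148 J.
W_net = 20885 − 11148 = 9737 J.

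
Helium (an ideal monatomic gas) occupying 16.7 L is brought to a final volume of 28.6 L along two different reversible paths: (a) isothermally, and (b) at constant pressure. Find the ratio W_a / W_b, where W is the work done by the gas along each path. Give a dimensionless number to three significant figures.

W_a / W_b ≈ 0.755

Path (a) isothermal: W = P₁V₁ ln(V₂/V₁) → W_a/(P₁V₁) = 0.538.
Path (b) isobaric: W = P₁(V₂ − V₁) → W_b/(P₁V₁) = 0.7126.
W_a / W_b = 0.538 / 0.7126 = 0.755.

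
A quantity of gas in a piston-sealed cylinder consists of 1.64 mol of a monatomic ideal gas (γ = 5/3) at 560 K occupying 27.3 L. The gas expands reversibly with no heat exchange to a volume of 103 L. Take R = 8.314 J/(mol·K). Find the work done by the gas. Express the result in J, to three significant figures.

W ≈ 6730 J

Adiabatic: TV^(γ−1) = const with γ = 5/3.
T₂ = T₁ (V₁/V₂)^(γ−1) = 560 × (27.3/103)^0.667 = 560 × 0.4126 = 231.1 K.
W_by = nCᵥ(T₁ − T₂) = (1.64)(12.47)(560 − 231.1) = 6727 J.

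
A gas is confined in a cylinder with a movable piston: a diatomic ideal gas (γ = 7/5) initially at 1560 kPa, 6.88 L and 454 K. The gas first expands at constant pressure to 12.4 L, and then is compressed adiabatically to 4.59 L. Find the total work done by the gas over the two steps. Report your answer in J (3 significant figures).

Step 1 (isobaric): W = PΔV = (1560 kPa)(12.4 − 6.88 L) = 8611 J.
After step 1: P = 1560 kPa, V = 12.4 L, T = 818.3 K.
Step 2 (adiabatic): W = (P₁V₁ − P₂V₂)/(γ−1) = (19344 − 28787)/0.4 = -23606 J.
W_total = 8611 − 23606 = -14995 J.

W_total ≈ -15000 J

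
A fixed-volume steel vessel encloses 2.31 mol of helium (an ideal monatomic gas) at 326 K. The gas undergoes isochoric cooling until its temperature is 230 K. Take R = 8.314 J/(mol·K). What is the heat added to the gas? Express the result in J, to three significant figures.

Q ≈ -2770 J

Constant volume ⇒ W = 0, so Q = ΔU = nCᵥΔT with Cᵥ = 3R/2 = 12.47 J/(mol·K).
ΔU = (2.31)(12.47)(230 − 326) = -2766 J.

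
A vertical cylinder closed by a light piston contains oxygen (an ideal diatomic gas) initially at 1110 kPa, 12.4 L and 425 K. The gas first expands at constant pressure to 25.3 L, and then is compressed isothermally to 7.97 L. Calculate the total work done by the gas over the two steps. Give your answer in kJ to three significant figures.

Step 1 (isobaric): W = PΔV = (1110 kPa)(25.3 − 12.4 L) = 14319 J.
After step 1: P = 1110 kPa, V = 25.3 L, T = 867.1 K.
Step 2 (isothermal): W = P₁V₁ ln(V₂/V₁) = (28083) ln(7.97/25.3) = -32439 J.
W_total = 14319 − 32439 = -18120 J.

W_total ≈ -18.1 kJ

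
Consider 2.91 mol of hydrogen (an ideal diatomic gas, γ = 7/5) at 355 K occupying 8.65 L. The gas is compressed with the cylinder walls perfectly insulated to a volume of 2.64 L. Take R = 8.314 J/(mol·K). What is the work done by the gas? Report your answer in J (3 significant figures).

Adiabatic: TV^(γ−1) = const with γ = 7/5.
T₂ = T₁ (V₁/V₂)^(γ−1) = 355 × (8.65/2.64)^0.4 = 355 × 1.608 = 570.7 K.
W_by = nCᵥ(T₁ − T₂) = (2.91)(20.79)(355 − 570.7) = -13045 J.

W ≈ -13000 J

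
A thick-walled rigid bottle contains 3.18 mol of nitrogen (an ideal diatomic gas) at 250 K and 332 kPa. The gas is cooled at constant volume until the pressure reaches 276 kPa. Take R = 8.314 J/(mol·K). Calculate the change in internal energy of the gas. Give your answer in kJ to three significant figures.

Constant volume ⇒ W = 0, so Q = ΔU = nCᵥΔT with Cᵥ = 5R/2 = 20.79 J/(mol·K).
At constant V, T₂/T₁ = P₂/P₁ ⇒ ΔT = T₁(P₂/P₁ − 1) = 250·(276/332 − 1) = -42.17 K.
ΔU = (3.18)(20.79)(-42.17) = -2787 J.

ΔU ≈ -2.79 kJ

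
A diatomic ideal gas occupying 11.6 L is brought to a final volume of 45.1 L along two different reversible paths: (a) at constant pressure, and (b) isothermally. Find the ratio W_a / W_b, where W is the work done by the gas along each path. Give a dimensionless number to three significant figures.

W_a / W_b ≈ 2.13

Path (a) isobaric: W = P₁(V₂ − V₁) → W_a/(P₁V₁) = 2.888.
Path (b) isothermal: W = P₁V₁ ln(V₂/V₁) → W_b/(P₁V₁) = 1.358.
W_a / W_b = 2.888 / 1.358 = 2.127.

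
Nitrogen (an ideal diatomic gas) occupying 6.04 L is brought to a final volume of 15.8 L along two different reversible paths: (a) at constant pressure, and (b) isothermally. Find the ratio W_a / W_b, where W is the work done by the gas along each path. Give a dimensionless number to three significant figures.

Path (a) isobaric: W = P₁(V₂ − V₁) → W_a/(P₁V₁) = 1.616.
Path (b) isothermal: W = P₁V₁ ln(V₂/V₁) → W_b/(P₁V₁) = 0.9616.
W_a / W_b = 1.616 / 0.9616 = 1.68.

W_a / W_b ≈ 1.68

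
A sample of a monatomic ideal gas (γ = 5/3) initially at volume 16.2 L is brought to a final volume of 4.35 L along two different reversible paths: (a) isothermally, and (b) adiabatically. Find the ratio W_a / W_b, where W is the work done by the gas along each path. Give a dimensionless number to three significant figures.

W_a / W_b ≈ 0.625

Path (a) isothermal: W = P₁V₁ ln(V₂/V₁) → W_a/(P₁V₁) = -1.315.
Path (b) adiabatic: W = P₁V₁(1 − (V₁/V₂)^(γ−1))/(γ−1) → W_b/(P₁V₁) = -2.104.
W_a / W_b = -1.315 / -2.104 = 0.6249.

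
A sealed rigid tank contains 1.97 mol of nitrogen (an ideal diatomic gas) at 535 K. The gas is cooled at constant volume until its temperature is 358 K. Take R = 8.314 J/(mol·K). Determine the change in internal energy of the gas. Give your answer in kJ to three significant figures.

ΔU ≈ -7.25 kJ

Constant volume ⇒ W = 0, so Q = ΔU = nCᵥΔT with Cᵥ = 5R/2 = 20.79 J/(mol·K).
ΔU = (1.97)(20.79)(358 − 535) = -7248 J.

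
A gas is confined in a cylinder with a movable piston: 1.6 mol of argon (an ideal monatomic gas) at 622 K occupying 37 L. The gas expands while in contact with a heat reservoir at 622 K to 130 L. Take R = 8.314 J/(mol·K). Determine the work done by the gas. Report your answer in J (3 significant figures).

W ≈ 10400 J

Isothermal: W = nRT ln(V₂/V₁).
W = (1.6)(8.314)(622) × ln(130/37)
  = 8274 × 1.257
W_by_gas = 10397 J.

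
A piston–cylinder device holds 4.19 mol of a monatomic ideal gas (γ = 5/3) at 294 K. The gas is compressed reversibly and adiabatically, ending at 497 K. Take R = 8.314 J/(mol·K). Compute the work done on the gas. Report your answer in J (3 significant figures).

Adiabatic ⇒ Q = 0, so W_by = −ΔU = nCᵥ(T₁ − T₂).
Cᵥ = 3R/2 = 12.47 J/(mol·K).
W = (4.19)(12.47)(294 − 497) = -10607 J.
Work on gas = −W_by = 10607 J.

W ≈ 10600 J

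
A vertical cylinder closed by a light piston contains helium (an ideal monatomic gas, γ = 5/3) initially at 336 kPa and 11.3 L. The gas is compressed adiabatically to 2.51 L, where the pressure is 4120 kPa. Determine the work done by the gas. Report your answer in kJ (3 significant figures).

W ≈ -9.82 kJ

Adiabatic: W = (P₁V₁ − P₂V₂)/(γ − 1) with γ = 5/3.
P₁V₁ = 3797 J, P₂V₂ = 10341 J.
W = (3797 − 10341) / 0.6667 = -9817 J.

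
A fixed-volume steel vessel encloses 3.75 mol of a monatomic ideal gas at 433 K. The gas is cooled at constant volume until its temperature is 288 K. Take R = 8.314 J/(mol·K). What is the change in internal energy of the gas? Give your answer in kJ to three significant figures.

Constant volume ⇒ W = 0, so Q = ΔU = nCᵥΔT with Cᵥ = 3R/2 = 12.47 J/(mol·K).
ΔU = (3.75)(12.47)(288 − 433) = -6781 J.

ΔU ≈ -6.78 kJ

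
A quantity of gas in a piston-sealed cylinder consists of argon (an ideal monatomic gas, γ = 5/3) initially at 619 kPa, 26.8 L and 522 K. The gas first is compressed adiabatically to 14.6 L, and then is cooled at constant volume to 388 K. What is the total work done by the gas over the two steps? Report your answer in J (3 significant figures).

Step 1 (adiabatic): W = (P₁V₁ − P₂V₂)/(γ−1) = (16589 − 24870)/0.667 = -12422 J.
Step 2 (isochoric): W = 0 (constant volume).
W_total = -12422 + 0 = -12422 J.

W_total ≈ -12400 J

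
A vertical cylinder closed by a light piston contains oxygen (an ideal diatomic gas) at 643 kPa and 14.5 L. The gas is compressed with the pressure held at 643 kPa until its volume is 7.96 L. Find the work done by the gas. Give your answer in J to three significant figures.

Isobaric: W = P ΔV.
W = (643 kPa)(7.96 − 14.5 L) = (643)(-6.54) = -4205 J.

W ≈ -4210 J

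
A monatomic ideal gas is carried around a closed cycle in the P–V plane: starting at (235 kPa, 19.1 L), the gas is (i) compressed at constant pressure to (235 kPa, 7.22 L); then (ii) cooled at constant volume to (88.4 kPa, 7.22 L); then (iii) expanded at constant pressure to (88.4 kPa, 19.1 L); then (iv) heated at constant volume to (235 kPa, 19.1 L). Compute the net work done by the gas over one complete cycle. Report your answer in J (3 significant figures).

W_net ≈ -1740 J

Constant-volume legs do no work.
W(i) = (235)(7.22 − 19.1) = -2792 J; W(iii) = (88.4)(19.1 − 7.22) = 1050 J.
W_net = -2792 + 1050 = -1742 J (the counter-clockwise enclosed area).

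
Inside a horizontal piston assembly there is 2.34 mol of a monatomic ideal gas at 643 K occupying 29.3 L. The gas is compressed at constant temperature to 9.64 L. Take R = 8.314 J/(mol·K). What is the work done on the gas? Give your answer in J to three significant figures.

W ≈ 13900 J

Isothermal: W = nRT ln(V₂/V₁).
W = (2.34)(8.314)(643) × ln(9.64/29.3)
  = 12509 × -1.112
W_by_gas = -13906 J; work on gas = −W_by = 13906 J.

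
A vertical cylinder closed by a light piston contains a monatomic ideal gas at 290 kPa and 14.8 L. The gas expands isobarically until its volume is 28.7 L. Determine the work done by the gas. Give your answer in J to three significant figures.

Isobaric: W = P ΔV.
W = (290 kPa)(28.7 − 14.8 L) = (290)(13.9) = 4031 J.

W ≈ 4030 J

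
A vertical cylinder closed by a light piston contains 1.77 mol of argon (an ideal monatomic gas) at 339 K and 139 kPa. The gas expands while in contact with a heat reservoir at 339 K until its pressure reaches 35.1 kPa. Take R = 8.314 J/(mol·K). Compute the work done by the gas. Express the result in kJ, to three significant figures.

W ≈ 6.87 kJ

Isothermal process: W = nRT ln(V₂/V₁) = nRT ln(P₁/P₂).
W = (1.77)(8.314)(339) × ln(139/35.1)
  = 4989 × ln(3.96) = 4989 × 1.376
W_by_gas = 6866 J.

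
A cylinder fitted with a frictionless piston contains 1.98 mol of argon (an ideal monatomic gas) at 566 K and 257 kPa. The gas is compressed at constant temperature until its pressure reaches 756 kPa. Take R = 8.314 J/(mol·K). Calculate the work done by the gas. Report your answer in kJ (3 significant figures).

Isothermal process: W = nRT ln(V₂/V₁) = nRT ln(P₁/P₂).
W = (1.98)(8.314)(566) × ln(257/756)
  = 9317 × ln(0.3399) = 9317 × -1.079
W_by_gas = -10053 J.

W ≈ -10.1 kJ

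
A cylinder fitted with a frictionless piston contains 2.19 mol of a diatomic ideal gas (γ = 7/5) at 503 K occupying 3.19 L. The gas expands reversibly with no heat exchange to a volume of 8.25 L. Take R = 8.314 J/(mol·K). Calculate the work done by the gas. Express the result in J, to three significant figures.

W ≈ 7240 J

Adiabatic: TV^(γ−1) = const with γ = 7/5.
T₂ = T₁ (V₁/V₂)^(γ−1) = 503 × (3.19/8.25)^0.4 = 503 × 0.6838 = 344 K.
W_by = nCᵥ(T₁ − T₂) = (2.19)(20.79)(503 − 344) = 7240 J.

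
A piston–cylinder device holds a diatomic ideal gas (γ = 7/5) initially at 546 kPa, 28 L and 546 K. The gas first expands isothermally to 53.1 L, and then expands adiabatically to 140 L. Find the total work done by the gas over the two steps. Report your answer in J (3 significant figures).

Step 1 (isothermal): W = P₁V₁ ln(V₂/V₁) = (15288) ln(53.1/28) = 9784 J.
After step 1: P = 287.9 kPa, V = 53.1 L, T = 546 K.
Step 2 (adiabatic): W = (P₁V₁ − P₂V₂)/(γ−1) = (15288 − 10374)/0.4 = 12286 J.
W_total = 9784 + 12286 = 22069 J.

W_total ≈ 22100 J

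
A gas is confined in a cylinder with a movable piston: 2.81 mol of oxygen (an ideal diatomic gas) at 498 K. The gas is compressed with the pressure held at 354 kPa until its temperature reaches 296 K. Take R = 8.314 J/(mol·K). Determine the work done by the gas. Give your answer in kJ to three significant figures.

W ≈ -4.72 kJ

Isobaric: W = P ΔV = nR ΔT.
W = (2.81)(8.314)(296 − 498) = -4719 J.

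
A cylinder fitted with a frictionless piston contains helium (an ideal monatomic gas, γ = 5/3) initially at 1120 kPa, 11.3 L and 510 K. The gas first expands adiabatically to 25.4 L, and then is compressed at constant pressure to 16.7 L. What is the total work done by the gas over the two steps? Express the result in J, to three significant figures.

Step 1 (adiabatic): W = (P₁V₁ − P₂V₂)/(γ−1) = (12656 − 7376)/0.667 = 7921 J.
After step 1: P = 290.4 kPa, V = 25.4 L, T = 297.2 K.
Step 2 (isobaric): W = PΔV = (290.4 kPa)(16.7 − 25.4 L) = -2526 J.
W_total = 7921 − 2526 = 5394 J.

W_total ≈ 5390 J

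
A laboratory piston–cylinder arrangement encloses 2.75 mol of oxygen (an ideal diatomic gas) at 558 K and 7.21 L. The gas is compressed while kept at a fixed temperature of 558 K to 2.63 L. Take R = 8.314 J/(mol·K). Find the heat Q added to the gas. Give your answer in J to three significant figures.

Isothermal ⇒ ΔU = 0, so Q = W = nRT ln(V₂/V₁).
Q = (2.75)(8.314)(558) ln(2.63/7.21) = 12758 × -1.008 = -12866 J.

Q ≈ -12900 J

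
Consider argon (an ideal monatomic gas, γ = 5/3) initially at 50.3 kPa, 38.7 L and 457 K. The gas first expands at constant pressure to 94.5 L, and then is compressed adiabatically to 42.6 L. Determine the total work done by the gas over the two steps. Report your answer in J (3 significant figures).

W_total ≈ -2190 J

Step 1 (isobaric): W = PΔV = (50.3 kPa)(94.5 − 38.7 L) = 2807 J.
After step 1: P = 50.3 kPa, V = 94.5 L, T = 1116 K.
Step 2 (adiabatic): W = (P₁V₁ − P₂V₂)/(γ−1) = (4753 − 8085)/0.667 = -4998 J.
W_total = 2807 − 4998 = -2191 J.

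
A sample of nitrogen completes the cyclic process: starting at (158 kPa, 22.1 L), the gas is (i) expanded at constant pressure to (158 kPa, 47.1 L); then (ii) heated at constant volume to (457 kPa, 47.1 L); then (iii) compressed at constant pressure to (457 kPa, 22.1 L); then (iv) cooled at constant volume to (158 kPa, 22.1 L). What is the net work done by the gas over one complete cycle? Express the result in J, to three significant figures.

W_net ≈ -7480 J

Constant-volume legs do no work.
W(i) = (158)(47.1 − 22.1) = 3950 J; W(iii) = (457)(22.1 − 47.1) = -11425 J.
W_net = 3950 − 11425 = -7475 J (the counter-clockwise enclosed area).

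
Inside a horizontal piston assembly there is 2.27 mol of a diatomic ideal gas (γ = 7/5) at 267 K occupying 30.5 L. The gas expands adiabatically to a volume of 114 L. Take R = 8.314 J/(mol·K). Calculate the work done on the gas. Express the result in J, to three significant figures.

W ≈ -5160 J

Adiabatic: TV^(γ−1) = const with γ = 7/5.
T₂ = T₁ (V₁/V₂)^(γ−1) = 267 × (30.5/114)^0.4 = 267 × 0.5901 = 157.6 K.
W_by = nCᵥ(T₁ − T₂) = (2.27)(20.79)(267 − 157.6) = 5163 J.
Work on gas = −W_by = -5163 J.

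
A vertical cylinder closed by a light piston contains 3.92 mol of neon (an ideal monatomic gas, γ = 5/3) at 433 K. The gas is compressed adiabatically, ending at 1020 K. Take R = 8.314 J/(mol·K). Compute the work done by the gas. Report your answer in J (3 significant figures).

Adiabatic ⇒ Q = 0, so W_by = −ΔU = nCᵥ(T₁ − T₂).
Cᵥ = 3R/2 = 12.47 J/(mol·K).
W = (3.92)(12.47)(433 − 1020) = -28696 J.

W ≈ -28700 J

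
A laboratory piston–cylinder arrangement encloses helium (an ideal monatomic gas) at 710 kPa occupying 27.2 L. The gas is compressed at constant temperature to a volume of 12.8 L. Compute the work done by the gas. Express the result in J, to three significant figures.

Isothermal: W = nRT ln(V₂/V₁) = P₁V₁ ln(V₂/V₁).
P₁V₁ = (710 kPa)(27.2 L) = 19312 J.
W = 19312 × ln(12.8/27.2) = 19312 × -0.7538
W_by_gas = -14557 J.

W ≈ -14600 J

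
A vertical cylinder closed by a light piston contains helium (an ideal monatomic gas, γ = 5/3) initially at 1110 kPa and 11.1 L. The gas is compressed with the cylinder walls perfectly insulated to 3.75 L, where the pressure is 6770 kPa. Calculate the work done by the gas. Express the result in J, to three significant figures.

W ≈ -19600 J

Adiabatic: W = (P₁V₁ − P₂V₂)/(γ − 1) with γ = 5/3.
P₁V₁ = 12321 J, P₂V₂ = 25388 J.
W = (12321 − 25388) / 0.6667 = -19600 J.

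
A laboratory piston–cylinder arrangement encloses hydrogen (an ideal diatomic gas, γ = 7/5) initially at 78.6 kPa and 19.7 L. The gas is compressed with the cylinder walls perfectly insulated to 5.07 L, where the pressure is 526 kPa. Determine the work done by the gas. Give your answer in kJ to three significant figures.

Adiabatic: W = (P₁V₁ − P₂V₂)/(γ − 1) with γ = 7/5.
P₁V₁ = 1548 J, P₂V₂ = 2667 J.
W = (1548 − 2667) / 0.4 = -2796 J.

W ≈ -2.80 kJ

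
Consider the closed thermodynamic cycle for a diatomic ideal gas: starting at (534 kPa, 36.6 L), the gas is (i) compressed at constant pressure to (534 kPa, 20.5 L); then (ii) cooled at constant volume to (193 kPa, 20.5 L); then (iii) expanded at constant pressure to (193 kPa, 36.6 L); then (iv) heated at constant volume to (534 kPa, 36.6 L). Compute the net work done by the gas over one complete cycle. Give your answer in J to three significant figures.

Constant-volume legs do no work.
W(i) = (534)(20.5 − 36.6) = -8597 J; W(iii) = (193)(36.6 − 20.5) = 3107 J.
W_net = -8597 + 3107 = -5490 J (the counter-clockwise enclosed area).

W_net ≈ -5490 J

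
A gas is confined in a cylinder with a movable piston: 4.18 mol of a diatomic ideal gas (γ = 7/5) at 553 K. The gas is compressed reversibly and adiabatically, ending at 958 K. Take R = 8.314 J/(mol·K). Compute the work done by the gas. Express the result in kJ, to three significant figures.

Adiabatic ⇒ Q = 0, so W_by = −ΔU = nCᵥ(T₁ − T₂).
Cᵥ = 5R/2 = 20.79 J/(mol·K).
W = (4.18)(20.79)(553 − 958) = -35187 J.

W ≈ -35.2 kJ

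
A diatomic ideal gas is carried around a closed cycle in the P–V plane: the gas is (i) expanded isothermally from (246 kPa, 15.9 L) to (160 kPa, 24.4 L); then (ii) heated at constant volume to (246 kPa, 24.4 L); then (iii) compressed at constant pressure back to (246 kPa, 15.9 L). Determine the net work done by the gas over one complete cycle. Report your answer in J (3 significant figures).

W_net ≈ -416 J

Leg (i): W = PᵢVᵢ ln(V_f/Vᵢ) = (3911) ln(24.4/15.9) = 1675 J.
Leg (ii): W = 0.
Leg (iii): W = PΔV = (246)(15.9 − 24.4) = -2091 J.
W_net = 1675 − 2091 = -415.9 J.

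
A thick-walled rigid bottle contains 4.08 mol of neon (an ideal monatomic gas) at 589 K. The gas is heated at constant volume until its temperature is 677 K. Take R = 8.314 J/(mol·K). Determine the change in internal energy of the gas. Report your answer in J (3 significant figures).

ΔU ≈ 4480 J

Constant volume ⇒ W = 0, so Q = ΔU = nCᵥΔT with Cᵥ = 3R/2 = 12.47 J/(mol·K).
ΔU = (4.08)(12.47)(677 − 589) = 4478 J.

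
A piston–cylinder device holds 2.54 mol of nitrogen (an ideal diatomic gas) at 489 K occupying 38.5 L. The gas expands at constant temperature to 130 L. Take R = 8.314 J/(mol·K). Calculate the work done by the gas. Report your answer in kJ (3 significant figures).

W ≈ 12.6 kJ

Isothermal: W = nRT ln(V₂/V₁).
W = (2.54)(8.314)(489) × ln(130/38.5)
  = 10326 × 1.217
W_by_gas = 12566 J.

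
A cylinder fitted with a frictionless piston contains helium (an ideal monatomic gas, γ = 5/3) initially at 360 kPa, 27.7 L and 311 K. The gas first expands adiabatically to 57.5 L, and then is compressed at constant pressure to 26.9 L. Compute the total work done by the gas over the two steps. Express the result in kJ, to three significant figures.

W_total ≈ 2.50 kJ

Step 1 (adiabatic): W = (P₁V₁ − P₂V₂)/(γ−1) = (9972 − 6128)/0.667 = 5766 J.
After step 1: P = 106.6 kPa, V = 57.5 L, T = 191.1 K.
Step 2 (isobaric): W = PΔV = (106.6 kPa)(26.9 − 57.5 L) = -3261 J.
W_total = 5766 − 3261 = 2505 J.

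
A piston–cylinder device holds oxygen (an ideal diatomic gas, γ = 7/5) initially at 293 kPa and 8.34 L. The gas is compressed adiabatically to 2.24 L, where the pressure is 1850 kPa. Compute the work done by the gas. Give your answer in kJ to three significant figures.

W ≈ -4.25 kJ

Adiabatic: W = (P₁V₁ − P₂V₂)/(γ − 1) with γ = 7/5.
P₁V₁ = 2444 J, P₂V₂ = 4144 J.
W = (2444 − 4144) / 0.4 = -4251 J.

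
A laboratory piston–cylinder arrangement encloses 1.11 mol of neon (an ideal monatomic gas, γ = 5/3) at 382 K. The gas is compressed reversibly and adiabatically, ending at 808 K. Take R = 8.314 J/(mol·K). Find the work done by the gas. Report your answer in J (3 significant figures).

Adiabatic ⇒ Q = 0, so W_by = −ΔU = nCᵥ(T₁ − T₂).
Cᵥ = 3R/2 = 12.47 J/(mol·K).
W = (1.11)(12.47)(382 − 808) = -5897 J.

W ≈ -5900 J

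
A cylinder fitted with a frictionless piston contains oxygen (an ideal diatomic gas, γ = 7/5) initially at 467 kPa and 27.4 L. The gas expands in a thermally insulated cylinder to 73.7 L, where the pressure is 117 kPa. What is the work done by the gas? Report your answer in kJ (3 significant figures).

Adiabatic: W = (P₁V₁ − P₂V₂)/(γ − 1) with γ = 7/5.
P₁V₁ = 12796 J, P₂V₂ = 8623 J.
W = (12796 − 8623) / 0.4 = 10432 J.

W ≈ 10.4 kJ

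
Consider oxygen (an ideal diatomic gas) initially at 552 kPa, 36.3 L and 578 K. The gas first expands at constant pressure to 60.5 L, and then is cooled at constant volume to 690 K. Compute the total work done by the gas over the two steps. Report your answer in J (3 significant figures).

Step 1 (isobaric): W = PΔV = (552 kPa)(60.5 − 36.3 L) = 13358 J.
Step 2 (isochoric): W = 0 (constant volume).
W_total = 13358 + 0 = 13358 J.

W_total ≈ 13400 J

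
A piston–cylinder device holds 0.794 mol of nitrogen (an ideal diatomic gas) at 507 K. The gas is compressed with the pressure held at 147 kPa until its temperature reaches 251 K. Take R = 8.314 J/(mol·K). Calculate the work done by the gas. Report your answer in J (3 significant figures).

W ≈ -1690 J

Isobaric: W = P ΔV = nR ΔT.
W = (0.794)(8.314)(251 − 507) = -1690 J.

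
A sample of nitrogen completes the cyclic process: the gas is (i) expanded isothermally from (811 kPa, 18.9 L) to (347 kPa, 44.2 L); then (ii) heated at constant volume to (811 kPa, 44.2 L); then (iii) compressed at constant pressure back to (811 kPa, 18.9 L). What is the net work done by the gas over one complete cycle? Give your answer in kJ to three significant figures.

Leg (i): W = PᵢVᵢ ln(V_f/Vᵢ) = (15328) ln(44.2/18.9) = 13022 J.
Leg (ii): W = 0.
Leg (iii): W = PΔV = (811)(18.9 − 44.2) = -20518 J.
W_net = 13022 − 20518 = -7496 J.

W_net ≈ -7.50 kJ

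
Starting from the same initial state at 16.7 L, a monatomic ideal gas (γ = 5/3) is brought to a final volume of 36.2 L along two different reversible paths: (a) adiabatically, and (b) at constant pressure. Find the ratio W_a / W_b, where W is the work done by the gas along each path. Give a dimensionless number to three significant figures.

Path (a) adiabatic: W = P₁V₁(1 − (V₁/V₂)^(γ−1))/(γ−1) → W_a/(P₁V₁) = 0.6044.
Path (b) isobaric: W = P₁(V₂ − V₁) → W_b/(P₁V₁) = 1.168.
W_a / W_b = 0.6044 / 1.168 = 0.5176.

W_a / W_b ≈ 0.518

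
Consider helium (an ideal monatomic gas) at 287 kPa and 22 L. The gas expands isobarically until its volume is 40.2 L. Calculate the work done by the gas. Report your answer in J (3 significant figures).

W ≈ 5220 J

Isobaric: W = P ΔV.
W = (287 kPa)(40.2 − 22 L) = (287)(18.2) = 5223 J.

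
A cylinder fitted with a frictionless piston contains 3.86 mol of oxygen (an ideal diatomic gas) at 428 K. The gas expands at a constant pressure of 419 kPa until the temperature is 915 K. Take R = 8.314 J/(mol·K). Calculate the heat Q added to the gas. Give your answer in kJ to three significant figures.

Isobaric: W = nRΔT = (3.86)(8.314)(487) = 15629 J.
ΔU = nCᵥΔT with Cᵥ = 5R/2: ΔU = (3.86)(20.79)(487) = 39072 J.
Q = ΔU + W = 39072 + 15629 = 54701 J.

Q ≈ 54.7 kJ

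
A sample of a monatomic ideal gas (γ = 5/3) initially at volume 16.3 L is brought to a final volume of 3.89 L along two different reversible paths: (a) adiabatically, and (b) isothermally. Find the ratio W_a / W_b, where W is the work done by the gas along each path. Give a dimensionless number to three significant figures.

W_a / W_b ≈ 1.67

Path (a) adiabatic: W = P₁V₁(1 − (V₁/V₂)^(γ−1))/(γ−1) → W_a/(P₁V₁) = -2.399.
Path (b) isothermal: W = P₁V₁ ln(V₂/V₁) → W_b/(P₁V₁) = -1.433.
W_a / W_b = -2.399 / -1.433 = 1.674.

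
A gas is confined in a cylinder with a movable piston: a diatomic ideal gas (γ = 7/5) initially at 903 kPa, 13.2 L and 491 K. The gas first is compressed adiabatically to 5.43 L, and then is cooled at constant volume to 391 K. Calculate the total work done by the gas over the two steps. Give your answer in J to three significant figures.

Step 1 (adiabatic): W = (P₁V₁ − P₂V₂)/(γ−1) = (11920 − 17005)/0.4 = -12713 J.
Step 2 (isochoric): W = 0 (constant volume).
W_total = -12713 + 0 = -12713 J.

W_total ≈ -12700 J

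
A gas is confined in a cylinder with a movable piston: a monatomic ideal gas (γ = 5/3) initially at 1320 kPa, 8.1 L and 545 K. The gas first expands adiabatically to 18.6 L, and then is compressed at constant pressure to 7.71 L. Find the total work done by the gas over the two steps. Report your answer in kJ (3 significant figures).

W_total ≈ 3.23 kJ

Step 1 (adiabatic): W = (P₁V₁ − P₂V₂)/(γ−1) = (10692 − 6143)/0.667 = 6824 J.
After step 1: P = 330.3 kPa, V = 18.6 L, T = 313.1 K.
Step 2 (isobaric): W = PΔV = (330.3 kPa)(7.71 − 18.6 L) = -3597 J.
W_total = 6824 − 3597 = 3227 J.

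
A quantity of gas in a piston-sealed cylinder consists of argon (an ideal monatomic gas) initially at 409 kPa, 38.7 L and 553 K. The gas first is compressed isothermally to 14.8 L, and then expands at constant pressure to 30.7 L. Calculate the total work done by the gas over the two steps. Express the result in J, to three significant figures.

W_total ≈ 1790 J

Step 1 (isothermal): W = P₁V₁ ln(V₂/V₁) = (15828) ln(14.8/38.7) = -15214 J.
After step 1: P = 1069 kPa, V = 14.8 L, T = 553 K.
Step 2 (isobaric): W = PΔV = (1069 kPa)(30.7 − 14.8 L) = 17005 J.
W_total = -15214 + 17005 = 1790 J.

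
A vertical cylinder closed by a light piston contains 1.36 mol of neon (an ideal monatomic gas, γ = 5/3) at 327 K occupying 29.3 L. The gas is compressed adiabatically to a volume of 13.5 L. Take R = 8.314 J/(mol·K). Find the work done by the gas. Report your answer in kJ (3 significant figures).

Adiabatic: TV^(γ−1) = const with γ = 5/3.
T₂ = T₁ (V₁/V₂)^(γ−1) = 327 × (29.3/13.5)^0.667 = 327 × 1.676 = 548.2 K.
W_by = nCᵥ(T₁ − T₂) = (1.36)(12.47)(327 − 548.2) = -3751 J.

W ≈ -3.75 kJ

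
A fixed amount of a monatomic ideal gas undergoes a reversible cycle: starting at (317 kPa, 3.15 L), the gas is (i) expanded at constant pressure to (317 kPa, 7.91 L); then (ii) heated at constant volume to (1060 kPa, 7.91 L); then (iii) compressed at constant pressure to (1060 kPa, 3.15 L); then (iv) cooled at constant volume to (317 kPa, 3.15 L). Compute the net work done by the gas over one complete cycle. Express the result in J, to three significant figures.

W_net ≈ -3540 J

Constant-volume legs do no work.
W(i) = (317)(7.91 − 3.15) = 1509 J; W(iii) = (1060)(3.15 − 7.91) = -5046 J.
W_net = 1509 − 5046 = -3537 J (the counter-clockwise enclosed area).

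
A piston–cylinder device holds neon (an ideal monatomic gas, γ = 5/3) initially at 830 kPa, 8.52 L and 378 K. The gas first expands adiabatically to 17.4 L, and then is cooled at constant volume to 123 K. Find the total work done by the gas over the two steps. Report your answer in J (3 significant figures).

Step 1 (adiabatic): W = (P₁V₁ − P₂V₂)/(γ−1) = (7072 − 4393)/0.667 = 4018 J.
Step 2 (isochoric): W = 0 (constant volume).
W_total = 4018 + 0 = 4018 J.

W_total ≈ 4020 J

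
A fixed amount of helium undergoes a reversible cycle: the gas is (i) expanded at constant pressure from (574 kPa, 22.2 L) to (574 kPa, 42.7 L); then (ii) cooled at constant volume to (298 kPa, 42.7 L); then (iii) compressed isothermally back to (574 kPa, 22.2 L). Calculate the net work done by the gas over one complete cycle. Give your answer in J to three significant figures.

Leg (i): W = PΔV = (574)(42.7 − 22.2) = 11767 J.
Leg (ii): W = 0.
Leg (iii): W = PᵢVᵢ ln(V_f/Vᵢ) = (12725) ln(22.2/42.7) = -8323 J.
W_net = 11767 − 8323 = 3444 J.

W_net ≈ 3440 J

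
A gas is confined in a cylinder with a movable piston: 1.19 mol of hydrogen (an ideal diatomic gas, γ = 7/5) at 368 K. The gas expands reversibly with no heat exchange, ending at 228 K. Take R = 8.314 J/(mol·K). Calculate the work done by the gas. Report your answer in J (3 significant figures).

Adiabatic ⇒ Q = 0, so W_by = −ΔU = nCᵥ(T₁ − T₂).
Cᵥ = 5R/2 = 20.79 J/(mol·K).
W = (1.19)(20.79)(368 − 228) = 3463 J.

W ≈ 3460 J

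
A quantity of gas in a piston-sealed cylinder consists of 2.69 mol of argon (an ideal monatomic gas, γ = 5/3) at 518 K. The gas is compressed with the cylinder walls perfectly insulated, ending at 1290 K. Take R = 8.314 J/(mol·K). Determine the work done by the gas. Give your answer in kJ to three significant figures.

W ≈ -25.9 kJ

Adiabatic ⇒ Q = 0, so W_by = −ΔU = nCᵥ(T₁ − T₂).
Cᵥ = 3R/2 = 12.47 J/(mol·K).
W = (2.69)(12.47)(518 − 1290) = -25898 J.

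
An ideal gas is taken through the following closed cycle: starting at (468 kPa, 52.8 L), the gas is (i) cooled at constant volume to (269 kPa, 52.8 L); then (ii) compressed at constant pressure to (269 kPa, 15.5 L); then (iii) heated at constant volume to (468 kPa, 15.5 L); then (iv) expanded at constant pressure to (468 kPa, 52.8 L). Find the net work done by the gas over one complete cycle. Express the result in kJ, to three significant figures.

W_net ≈ 7.42 kJ

Constant-volume legs do no work.
W(ii) = (269)(15.5 − 52.8) = -10034 J; W(iv) = (468)(52.8 − 15.5) = 17456 J.
W_net = -10034 + 17456 = 7423 J (the clockwise enclosed area).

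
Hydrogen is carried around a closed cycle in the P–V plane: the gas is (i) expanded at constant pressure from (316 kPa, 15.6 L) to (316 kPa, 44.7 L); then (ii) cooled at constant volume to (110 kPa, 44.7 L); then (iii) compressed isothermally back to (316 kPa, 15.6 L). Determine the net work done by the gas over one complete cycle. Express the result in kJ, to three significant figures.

Leg (i): W = PΔV = (316)(44.7 − 15.6) = 9196 J.
Leg (ii): W = 0.
Leg (iii): W = PᵢVᵢ ln(V_f/Vᵢ) = (4917) ln(15.6/44.7) = -5176 J.
W_net = 9196 − 5176 = 4019 J.

W_net ≈ 4.02 kJ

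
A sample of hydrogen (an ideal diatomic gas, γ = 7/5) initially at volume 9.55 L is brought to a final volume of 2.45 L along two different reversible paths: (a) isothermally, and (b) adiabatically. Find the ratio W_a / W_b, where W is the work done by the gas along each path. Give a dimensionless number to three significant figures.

W_a / W_b ≈ 0.752

Path (a) isothermal: W = P₁V₁ ln(V₂/V₁) → W_a/(P₁V₁) = -1.36.
Path (b) adiabatic: W = P₁V₁(1 − (V₁/V₂)^(γ−1))/(γ−1) → W_b/(P₁V₁) = -1.808.
W_a / W_b = -1.36 / -1.808 = 0.7525.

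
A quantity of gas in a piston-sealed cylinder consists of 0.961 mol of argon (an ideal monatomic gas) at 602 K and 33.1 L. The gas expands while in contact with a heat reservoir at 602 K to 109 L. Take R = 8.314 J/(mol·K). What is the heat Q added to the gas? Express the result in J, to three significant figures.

Isothermal ⇒ ΔU = 0, so Q = W = nRT ln(V₂/V₁).
Q = (0.961)(8.314)(602) ln(109/33.1) = 4810 × 1.192 = 5732 J.

Q ≈ 5730 J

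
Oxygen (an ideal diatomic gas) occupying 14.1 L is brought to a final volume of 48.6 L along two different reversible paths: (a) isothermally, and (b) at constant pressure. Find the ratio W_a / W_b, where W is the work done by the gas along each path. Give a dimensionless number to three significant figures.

W_a / W_b ≈ 0.506

Path (a) isothermal: W = P₁V₁ ln(V₂/V₁) → W_a/(P₁V₁) = 1.237.
Path (b) isobaric: W = P₁(V₂ − V₁) → W_b/(P₁V₁) = 2.447.
W_a / W_b = 1.237 / 2.447 = 0.5057.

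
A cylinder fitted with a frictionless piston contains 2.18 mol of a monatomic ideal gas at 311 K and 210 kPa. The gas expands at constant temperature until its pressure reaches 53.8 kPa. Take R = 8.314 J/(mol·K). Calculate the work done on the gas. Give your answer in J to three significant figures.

Isothermal process: W = nRT ln(V₂/V₁) = nRT ln(P₁/P₂).
W = (2.18)(8.314)(311) × ln(210/53.8)
  = 5637 × ln(3.903) = 5637 × 1.362
W_by_gas = 7676 J; work on gas = −W_by = -7676 J.

W ≈ -7680 J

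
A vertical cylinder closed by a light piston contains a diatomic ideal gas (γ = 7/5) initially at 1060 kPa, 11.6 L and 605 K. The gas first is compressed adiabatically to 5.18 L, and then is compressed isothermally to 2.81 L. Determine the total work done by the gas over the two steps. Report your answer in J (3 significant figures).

W_total ≈ -22100 J

Step 1 (adiabatic): W = (P₁V₁ − P₂V₂)/(γ−1) = (12296 − 16975)/0.4 = -11698 J.
After step 1: P = 3277 kPa, V = 5.18 L, T = 835.2 K.
Step 2 (isothermal): W = P₁V₁ ln(V₂/V₁) = (16975) ln(2.81/5.18) = -10382 J.
W_total = -11698 − 10382 = -22080 J.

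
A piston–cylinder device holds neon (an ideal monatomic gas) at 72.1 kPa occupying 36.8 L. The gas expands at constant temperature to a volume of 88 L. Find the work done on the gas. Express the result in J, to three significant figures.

W ≈ -2310 J

Isothermal: W = nRT ln(V₂/V₁) = P₁V₁ ln(V₂/V₁).
P₁V₁ = (72.1 kPa)(36.8 L) = 2653 J.
W = 2653 × ln(88/36.8) = 2653 × 0.8718
W_by_gas = 2313 J; work on gas = −W_by = -2313 J.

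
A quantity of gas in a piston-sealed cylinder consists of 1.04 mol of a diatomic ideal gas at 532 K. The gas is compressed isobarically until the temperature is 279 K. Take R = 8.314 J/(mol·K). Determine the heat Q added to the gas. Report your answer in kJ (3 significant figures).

Q ≈ -7.66 kJ

Isobaric: W = nRΔT = (1.04)(8.314)(-253) = -2188 J.
ΔU = nCᵥΔT with Cᵥ = 5R/2: ΔU = (1.04)(20.79)(-253) = -5469 J.
Q = ΔU + W = -5469 − 2188 = -7657 J.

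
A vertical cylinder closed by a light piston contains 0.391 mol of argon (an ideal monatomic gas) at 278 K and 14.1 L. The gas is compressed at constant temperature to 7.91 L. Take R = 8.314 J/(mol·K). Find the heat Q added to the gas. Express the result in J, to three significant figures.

Isothermal ⇒ ΔU = 0, so Q = W = nRT ln(V₂/V₁).
Q = (0.391)(8.314)(278) ln(7.91/14.1) = 903.7 × -0.578 = -522.4 J.

Q ≈ -522 J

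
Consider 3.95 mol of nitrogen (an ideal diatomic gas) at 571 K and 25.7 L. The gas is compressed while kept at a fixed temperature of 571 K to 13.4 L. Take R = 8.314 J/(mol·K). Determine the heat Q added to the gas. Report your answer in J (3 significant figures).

Isothermal ⇒ ΔU = 0, so Q = W = nRT ln(V₂/V₁).
Q = (3.95)(8.314)(571) ln(13.4/25.7) = 18752 × -0.6512 = -12212 J.

Q ≈ -12200 J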